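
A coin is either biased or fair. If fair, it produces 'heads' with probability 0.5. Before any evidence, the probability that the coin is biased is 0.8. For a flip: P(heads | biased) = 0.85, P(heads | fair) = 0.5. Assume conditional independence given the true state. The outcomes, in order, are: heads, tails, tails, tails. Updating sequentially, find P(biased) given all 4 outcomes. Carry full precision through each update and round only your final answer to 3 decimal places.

After 'heads': P(biased) = 0.85·0.8000 / (0.85·0.8000 + 0.5·0.2000) ≈ 0.8718
After 'tails': P(biased) = 0.15·0.8718 / (0.15·0.8718 + 0.5·0.1282) ≈ 0.6711
After 'tails': P(biased) = 0.15·0.6711 / (0.15·0.6711 + 0.5·0.3289) ≈ 0.3797
After 'tails': P(biased) = 0.15·0.3797 / (0.15·0.3797 + 0.5·0.6203) ≈ 0.1551

0.155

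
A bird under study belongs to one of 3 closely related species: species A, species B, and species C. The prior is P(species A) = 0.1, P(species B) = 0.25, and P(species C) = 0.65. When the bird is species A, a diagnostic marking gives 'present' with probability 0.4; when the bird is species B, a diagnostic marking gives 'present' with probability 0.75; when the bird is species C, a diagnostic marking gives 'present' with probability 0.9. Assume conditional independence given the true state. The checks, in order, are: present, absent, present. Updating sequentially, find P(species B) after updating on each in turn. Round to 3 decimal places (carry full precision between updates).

0.361

After 'present': normaliser = 0.4·0.1000 + 0.75·0.2500 + 0.9·0.6500; P(species A) ≈ 0.0492, P(species B) ≈ 0.2308, P(species C) ≈ 0.7200
After 'absent': normaliser = 0.6·0.0492 + 0.25·0.2308 + 0.1·0.7200; P(species A) ≈ 0.1855, P(species B) ≈ 0.3623, P(species C) ≈ 0.4522
After 'present': normaliser = 0.4·0.1855 + 0.75·0.3623 + 0.9·0.4522; P(species A) ≈ 0.0986, P(species B) ≈ 0.3609, P(species C) ≈ 0.5405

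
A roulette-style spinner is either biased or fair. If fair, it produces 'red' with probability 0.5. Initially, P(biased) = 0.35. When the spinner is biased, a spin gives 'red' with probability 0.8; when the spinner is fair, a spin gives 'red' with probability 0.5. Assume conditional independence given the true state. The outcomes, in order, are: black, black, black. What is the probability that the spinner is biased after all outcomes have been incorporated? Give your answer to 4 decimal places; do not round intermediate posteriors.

After 'black': P(biased) = 0.2·0.3500 / (0.2·0.3500 + 0.5·0.6500) ≈ 0.1772
After 'black': P(biased) = 0.2·0.1772 / (0.2·0.1772 + 0.5·0.8228) ≈ 0.0793
After 'black': P(biased) = 0.2·0.0793 / (0.2·0.0793 + 0.5·0.9207) ≈ 0.0333

0.0333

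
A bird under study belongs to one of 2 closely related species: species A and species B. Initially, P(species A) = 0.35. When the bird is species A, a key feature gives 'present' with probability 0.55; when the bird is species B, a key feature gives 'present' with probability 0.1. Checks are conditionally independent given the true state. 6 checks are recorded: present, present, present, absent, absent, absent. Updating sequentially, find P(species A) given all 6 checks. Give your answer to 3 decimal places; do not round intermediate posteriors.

After 'present': P(species A) = 0.55·0.3500 / (0.55·0.3500 + 0.1·0.6500) ≈ 0.7476
After 'present': P(species A) = 0.55·0.7476 / (0.55·0.7476 + 0.1·0.2524) ≈ 0.9422
After 'present': P(species A) = 0.55·0.9422 / (0.55·0.9422 + 0.1·0.0578) ≈ 0.9890
After 'absent': P(species A) = 0.45·0.9890 / (0.45·0.9890 + 0.9·0.0110) ≈ 0.9782
After 'absent': P(species A) = 0.45·0.9782 / (0.45·0.9782 + 0.9·0.0218) ≈ 0.9573
After 'absent': P(species A) = 0.45·0.9573 / (0.45·0.9573 + 0.9·0.0427) ≈ 0.9180

0.918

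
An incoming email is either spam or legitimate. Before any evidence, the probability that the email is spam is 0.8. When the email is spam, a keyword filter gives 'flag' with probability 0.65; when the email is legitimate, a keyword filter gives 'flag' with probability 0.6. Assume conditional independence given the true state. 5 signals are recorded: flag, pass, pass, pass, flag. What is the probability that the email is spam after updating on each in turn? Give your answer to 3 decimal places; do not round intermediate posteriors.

After 'flag': P(spam) = 0.65·0.8000 / (0.65·0.8000 + 0.6·0.2000) ≈ 0.8125
After 'pass': P(spam) = 0.35·0.8125 / (0.35·0.8125 + 0.4·0.1875) ≈ 0.7913
After 'pass': P(spam) = 0.35·0.7913 / (0.35·0.7913 + 0.4·0.2087) ≈ 0.7684
After 'pass': P(spam) = 0.35·0.7684 / (0.35·0.7684 + 0.4·0.2316) ≈ 0.7438
After 'flag': P(spam) = 0.65·0.7438 / (0.65·0.7438 + 0.6·0.2562) ≈ 0.7587

0.759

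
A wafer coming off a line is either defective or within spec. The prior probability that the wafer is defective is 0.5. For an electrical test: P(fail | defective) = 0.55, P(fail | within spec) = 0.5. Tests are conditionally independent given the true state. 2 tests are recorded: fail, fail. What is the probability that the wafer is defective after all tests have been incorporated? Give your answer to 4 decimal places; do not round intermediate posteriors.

After 'fail': P(defective) = 0.55·0.5000 / (0.55·0.5000 + 0.5·0.5000) ≈ 0.5238
After 'fail': P(defective) = 0.55·0.5238 / (0.55·0.5238 + 0.5·0.4762) ≈ 0.5475

0.5475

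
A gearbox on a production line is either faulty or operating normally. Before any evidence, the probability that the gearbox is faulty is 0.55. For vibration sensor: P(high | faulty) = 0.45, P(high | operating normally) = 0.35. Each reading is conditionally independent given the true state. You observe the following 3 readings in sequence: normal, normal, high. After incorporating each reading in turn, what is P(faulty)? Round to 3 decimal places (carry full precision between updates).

0.529

Apply Bayes' rule sequentially, carrying P(faulty) forward.
After 'normal': P(faulty) = 0.55·0.5500 / (0.55·0.5500 + 0.65·0.4500) ≈ 0.5084
After 'normal': P(faulty) = 0.55·0.5084 / (0.55·0.5084 + 0.65·0.4916) ≈ 0.4667
After 'high': P(faulty) = 0.45·0.4667 / (0.45·0.4667 + 0.35·0.5333) ≈ 0.5294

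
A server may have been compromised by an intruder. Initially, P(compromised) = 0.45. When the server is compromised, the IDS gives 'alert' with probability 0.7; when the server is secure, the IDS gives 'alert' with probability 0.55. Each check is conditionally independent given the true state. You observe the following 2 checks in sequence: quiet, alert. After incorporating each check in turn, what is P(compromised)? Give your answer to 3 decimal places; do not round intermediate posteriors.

0.410

Apply Bayes' rule sequentially, carrying P(compromised) forward.
After 'quiet': P(compromised) = 0.3·0.4500 / (0.3·0.4500 + 0.45·0.5500) ≈ 0.3529
After 'alert': P(compromised) = 0.7·0.3529 / (0.7·0.3529 + 0.55·0.6471) ≈ 0.4098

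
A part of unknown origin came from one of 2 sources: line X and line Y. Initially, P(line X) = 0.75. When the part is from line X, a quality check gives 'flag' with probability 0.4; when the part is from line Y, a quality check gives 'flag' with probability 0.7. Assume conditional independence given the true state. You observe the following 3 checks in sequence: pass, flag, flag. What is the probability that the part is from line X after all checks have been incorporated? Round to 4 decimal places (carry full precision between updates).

After 'pass': P(line X) = 0.6·0.7500 / (0.6·0.7500 + 0.3·0.2500) ≈ 0.8571
After 'flag': P(line X) = 0.4·0.8571 / (0.4·0.8571 + 0.7·0.1429) ≈ 0.7742
After 'flag': P(line X) = 0.4·0.7742 / (0.4·0.7742 + 0.7·0.2258) ≈ 0.6621

0.6621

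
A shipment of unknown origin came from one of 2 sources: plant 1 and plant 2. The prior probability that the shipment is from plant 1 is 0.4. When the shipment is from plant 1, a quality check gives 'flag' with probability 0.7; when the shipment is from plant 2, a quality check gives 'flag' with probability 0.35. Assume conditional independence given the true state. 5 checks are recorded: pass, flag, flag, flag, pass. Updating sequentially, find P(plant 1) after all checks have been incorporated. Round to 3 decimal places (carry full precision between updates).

0.532

After 'pass': P(plant 1) = 0.3·0.4000 / (0.3·0.4000 + 0.65·0.6000) ≈ 0.2353
After 'flag': P(plant 1) = 0.7·0.2353 / (0.7·0.2353 + 0.35·0.7647) ≈ 0.3810
After 'flag': P(plant 1) = 0.7·0.3810 / (0.7·0.3810 + 0.35·0.6190) ≈ 0.5517
After 'flag': P(plant 1) = 0.7·0.5517 / (0.7·0.5517 + 0.35·0.4483) ≈ 0.7111
After 'pass': P(plant 1) = 0.3·0.7111 / (0.3·0.7111 + 0.65·0.2889) ≈ 0.5319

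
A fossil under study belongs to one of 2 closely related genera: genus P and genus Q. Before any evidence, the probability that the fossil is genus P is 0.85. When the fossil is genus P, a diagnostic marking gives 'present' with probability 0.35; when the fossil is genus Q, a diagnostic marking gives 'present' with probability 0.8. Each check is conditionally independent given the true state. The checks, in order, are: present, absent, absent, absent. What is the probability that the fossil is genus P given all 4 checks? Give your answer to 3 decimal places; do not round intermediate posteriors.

Each posterior becomes the prior for the next update.
After 'present': P(genus P) = 0.35·0.8500 / (0.35·0.8500 + 0.8·0.1500) ≈ 0.7126
After 'absent': P(genus P) = 0.65·0.7126 / (0.65·0.7126 + 0.2·0.2874) ≈ 0.8896
After 'absent': P(genus P) = 0.65·0.8896 / (0.65·0.8896 + 0.2·0.1104) ≈ 0.9632
After 'absent': P(genus P) = 0.65·0.9632 / (0.65·0.9632 + 0.2·0.0368) ≈ 0.9884

0.988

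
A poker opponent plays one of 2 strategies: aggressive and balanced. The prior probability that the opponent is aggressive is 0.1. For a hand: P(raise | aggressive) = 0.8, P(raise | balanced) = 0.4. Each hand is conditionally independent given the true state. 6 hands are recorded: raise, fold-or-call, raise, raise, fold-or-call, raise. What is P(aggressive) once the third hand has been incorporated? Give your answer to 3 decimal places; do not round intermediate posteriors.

0.129

After 'raise': P(aggressive) = 0.8·0.1000 / (0.8·0.1000 + 0.4·0.9000) ≈ 0.1818
After 'fold-or-call': P(aggressive) = 0.2·0.1818 / (0.2·0.1818 + 0.6·0.8182) ≈ 0.0690
After 'raise': P(aggressive) = 0.8·0.0690 / (0.8·0.0690 + 0.4·0.9310) ≈ 0.1290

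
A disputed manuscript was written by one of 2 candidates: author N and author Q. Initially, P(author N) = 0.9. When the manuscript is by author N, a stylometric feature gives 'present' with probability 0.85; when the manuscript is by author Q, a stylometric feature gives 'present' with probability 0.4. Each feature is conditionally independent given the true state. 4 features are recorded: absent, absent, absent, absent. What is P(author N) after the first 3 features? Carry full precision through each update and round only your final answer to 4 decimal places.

0.1233

After 'absent': P(author N) = 0.15·0.9000 / (0.15·0.9000 + 0.6·0.1000) ≈ 0.6923
After 'absent': P(author N) = 0.15·0.6923 / (0.15·0.6923 + 0.6·0.3077) ≈ 0.3600
After 'absent': P(author N) = 0.15·0.3600 / (0.15·0.3600 + 0.6·0.6400) ≈ 0.1233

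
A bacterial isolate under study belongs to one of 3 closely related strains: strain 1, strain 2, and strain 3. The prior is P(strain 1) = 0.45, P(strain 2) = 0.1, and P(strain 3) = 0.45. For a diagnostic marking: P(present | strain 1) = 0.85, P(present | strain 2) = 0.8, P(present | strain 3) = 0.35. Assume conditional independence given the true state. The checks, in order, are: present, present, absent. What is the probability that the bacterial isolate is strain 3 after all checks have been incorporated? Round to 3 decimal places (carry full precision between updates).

0.368

After 'present': normaliser = 0.85·0.4500 + 0.8·0.1000 + 0.35·0.4500; P(strain 1) ≈ 0.6169, P(strain 2) ≈ 0.1290, P(strain 3) ≈ 0.2540
After 'present': normaliser = 0.85·0.6169 + 0.8·0.1290 + 0.35·0.2540; P(strain 1) ≈ 0.7319, P(strain 2) ≈ 0.1441, P(strain 3) ≈ 0.1241
After 'absent': normaliser = 0.15·0.7319 + 0.2·0.1441 + 0.65·0.1241; P(strain 1) ≈ 0.5007, P(strain 2) ≈ 0.1314, P(strain 3) ≈ 0.3679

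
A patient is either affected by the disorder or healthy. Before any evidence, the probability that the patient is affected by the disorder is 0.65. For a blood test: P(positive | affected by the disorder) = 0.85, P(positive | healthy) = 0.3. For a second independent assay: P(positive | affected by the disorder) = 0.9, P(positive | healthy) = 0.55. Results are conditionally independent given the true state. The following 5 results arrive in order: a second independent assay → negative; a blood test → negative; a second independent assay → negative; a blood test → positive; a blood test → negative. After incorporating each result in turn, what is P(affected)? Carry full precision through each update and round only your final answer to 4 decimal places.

Apply Bayes' rule sequentially, carrying P(affected) forward.
After a second independent assay='negative': P(affected) = 0.1·0.6500 / (0.1·0.6500 + 0.45·0.3500) ≈ 0.2921
After a blood test='negative': P(affected) = 0.15·0.2921 / (0.15·0.2921 + 0.7·0.7079) ≈ 0.0813
After a second independent assay='negative': P(affected) = 0.1·0.0813 / (0.1·0.0813 + 0.45·0.9187) ≈ 0.0193
After a blood test='positive': P(affected) = 0.85·0.0193 / (0.85·0.0193 + 0.3·0.9807) ≈ 0.0527
After a blood test='negative': P(affected) = 0.15·0.0527 / (0.15·0.0527 + 0.7·0.9473) ≈ 0.0118

0.0118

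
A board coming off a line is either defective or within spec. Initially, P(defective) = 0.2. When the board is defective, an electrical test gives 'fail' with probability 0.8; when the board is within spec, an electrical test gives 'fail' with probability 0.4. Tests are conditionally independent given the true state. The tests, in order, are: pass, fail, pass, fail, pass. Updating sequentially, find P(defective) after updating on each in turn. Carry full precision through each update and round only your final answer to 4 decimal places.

0.0357

After 'pass': P(defective) = 0.2·0.2000 / (0.2·0.2000 + 0.6·0.8000) ≈ 0.0769
After 'fail': P(defective) = 0.8·0.0769 / (0.8·0.0769 + 0.4·0.9231) ≈ 0.1429
After 'pass': P(defective) = 0.2·0.1429 / (0.2·0.1429 + 0.6·0.8571) ≈ 0.0526
After 'fail': P(defective) = 0.8·0.0526 / (0.8·0.0526 + 0.4·0.9474) ≈ 0.1000
After 'pass': P(defective) = 0.2·0.1000 / (0.2·0.1000 + 0.6·0.9000) ≈ 0.0357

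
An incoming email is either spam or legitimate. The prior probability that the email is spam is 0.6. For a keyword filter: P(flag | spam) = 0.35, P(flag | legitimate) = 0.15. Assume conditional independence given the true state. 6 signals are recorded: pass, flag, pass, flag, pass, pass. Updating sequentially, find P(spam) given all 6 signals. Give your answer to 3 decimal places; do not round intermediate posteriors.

0.736

After 'pass': P(spam) = 0.65·0.6000 / (0.65·0.6000 + 0.85·0.4000) ≈ 0.5342
After 'flag': P(spam) = 0.35·0.5342 / (0.35·0.5342 + 0.15·0.4658) ≈ 0.7280
After 'pass': P(spam) = 0.65·0.7280 / (0.65·0.7280 + 0.85·0.2720) ≈ 0.6718
After 'flag': P(spam) = 0.35·0.6718 / (0.35·0.6718 + 0.15·0.3282) ≈ 0.8269
After 'pass': P(spam) = 0.65·0.8269 / (0.65·0.8269 + 0.85·0.1731) ≈ 0.7850
After 'pass': P(spam) = 0.65·0.7850 / (0.65·0.7850 + 0.85·0.2150) ≈ 0.7363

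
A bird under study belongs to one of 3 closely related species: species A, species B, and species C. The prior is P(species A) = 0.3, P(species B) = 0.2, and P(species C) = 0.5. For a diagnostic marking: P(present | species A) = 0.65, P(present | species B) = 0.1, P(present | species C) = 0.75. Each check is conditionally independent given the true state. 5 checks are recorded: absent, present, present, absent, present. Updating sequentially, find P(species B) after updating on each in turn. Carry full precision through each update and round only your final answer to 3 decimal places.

0.007

After 'absent': normaliser = 0.35·0.3000 + 0.9·0.2000 + 0.25·0.5000; P(species A) ≈ 0.2561, P(species B) ≈ 0.4390, P(species C) ≈ 0.3049
After 'present': normaliser = 0.65·0.2561 + 0.1·0.4390 + 0.75·0.3049; P(species A) ≈ 0.3792, P(species B) ≈ 0.1000, P(species C) ≈ 0.5208
After 'present': normaliser = 0.65·0.3792 + 0.1·0.1000 + 0.75·0.5208; P(species A) ≈ 0.3809, P(species B) ≈ 0.0155, P(species C) ≈ 0.6037
After 'absent': normaliser = 0.35·0.3809 + 0.9·0.0155 + 0.25·0.6037; P(species A) ≈ 0.4471, P(species B) ≈ 0.0467, P(species C) ≈ 0.5062
After 'present': normaliser = 0.65·0.4471 + 0.1·0.0467 + 0.75·0.5062; P(species A) ≈ 0.4306, P(species B) ≈ 0.0069, P(species C) ≈ 0.5625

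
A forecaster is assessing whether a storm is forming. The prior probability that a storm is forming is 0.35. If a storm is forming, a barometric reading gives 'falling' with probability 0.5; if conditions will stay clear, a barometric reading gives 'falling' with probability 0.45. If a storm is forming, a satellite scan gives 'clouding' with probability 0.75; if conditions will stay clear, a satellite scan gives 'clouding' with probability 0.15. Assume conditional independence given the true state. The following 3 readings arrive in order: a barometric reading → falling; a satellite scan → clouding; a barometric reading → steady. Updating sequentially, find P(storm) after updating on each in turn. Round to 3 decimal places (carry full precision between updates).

0.731

Apply Bayes' rule sequentially, carrying P(storm) forward.
After a barometric reading='falling': P(storm) = 0.5·0.3500 / (0.5·0.3500 + 0.45·0.6500) ≈ 0.3743
After a satellite scan='clouding': P(storm) = 0.75·0.3743 / (0.75·0.3743 + 0.15·0.6257) ≈ 0.7495
After a barometric reading='steady': P(storm) = 0.5·0.7495 / (0.5·0.7495 + 0.55·0.2505) ≈ 0.7311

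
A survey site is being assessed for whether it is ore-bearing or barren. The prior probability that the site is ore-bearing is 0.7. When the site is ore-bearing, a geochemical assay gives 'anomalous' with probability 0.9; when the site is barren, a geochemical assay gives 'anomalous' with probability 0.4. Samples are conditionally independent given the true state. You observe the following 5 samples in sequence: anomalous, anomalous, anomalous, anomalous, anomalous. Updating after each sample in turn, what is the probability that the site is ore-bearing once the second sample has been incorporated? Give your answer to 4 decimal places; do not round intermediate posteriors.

Apply Bayes' rule sequentially, carrying P(ore) forward.
After 'anomalous': P(ore) = 0.9·0.7000 / (0.9·0.7000 + 0.4·0.3000) ≈ 0.8400
After 'anomalous': P(ore) = 0.9·0.8400 / (0.9·0.8400 + 0.4·0.1600) ≈ 0.9220

0.9220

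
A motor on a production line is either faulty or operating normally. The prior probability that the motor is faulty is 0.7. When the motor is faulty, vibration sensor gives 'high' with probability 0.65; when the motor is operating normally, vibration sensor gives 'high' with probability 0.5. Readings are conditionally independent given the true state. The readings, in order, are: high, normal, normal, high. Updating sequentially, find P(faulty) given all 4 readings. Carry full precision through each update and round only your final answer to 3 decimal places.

After 'high': P(faulty) = 0.65·0.7000 / (0.65·0.7000 + 0.5·0.3000) ≈ 0.7521
After 'normal': P(faulty) = 0.35·0.7521 / (0.35·0.7521 + 0.5·0.2479) ≈ 0.6798
After 'normal': P(faulty) = 0.35·0.6798 / (0.35·0.6798 + 0.5·0.3202) ≈ 0.5978
After 'high': P(faulty) = 0.65·0.5978 / (0.65·0.5978 + 0.5·0.4022) ≈ 0.6590

0.659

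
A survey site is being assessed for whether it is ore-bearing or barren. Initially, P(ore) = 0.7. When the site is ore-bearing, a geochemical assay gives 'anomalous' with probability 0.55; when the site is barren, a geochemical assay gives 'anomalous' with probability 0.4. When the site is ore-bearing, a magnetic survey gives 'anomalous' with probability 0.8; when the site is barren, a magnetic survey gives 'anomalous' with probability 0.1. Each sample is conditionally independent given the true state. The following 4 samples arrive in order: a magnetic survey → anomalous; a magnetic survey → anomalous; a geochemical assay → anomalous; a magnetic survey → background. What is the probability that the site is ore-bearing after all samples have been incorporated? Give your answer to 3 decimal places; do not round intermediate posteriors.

Apply Bayes' rule sequentially, carrying P(ore) forward.
After a magnetic survey='anomalous': P(ore) = 0.8·0.7000 / (0.8·0.7000 + 0.1·0.3000) ≈ 0.9492
After a magnetic survey='anomalous': P(ore) = 0.8·0.9492 / (0.8·0.9492 + 0.1·0.0508) ≈ 0.9933
After a geochemical assay='anomalous': P(ore) = 0.55·0.9933 / (0.55·0.9933 + 0.4·0.0067) ≈ 0.9952
After a magnetic survey='background': P(ore) = 0.2·0.9952 / (0.2·0.9952 + 0.9·0.0048) ≈ 0.9786

0.979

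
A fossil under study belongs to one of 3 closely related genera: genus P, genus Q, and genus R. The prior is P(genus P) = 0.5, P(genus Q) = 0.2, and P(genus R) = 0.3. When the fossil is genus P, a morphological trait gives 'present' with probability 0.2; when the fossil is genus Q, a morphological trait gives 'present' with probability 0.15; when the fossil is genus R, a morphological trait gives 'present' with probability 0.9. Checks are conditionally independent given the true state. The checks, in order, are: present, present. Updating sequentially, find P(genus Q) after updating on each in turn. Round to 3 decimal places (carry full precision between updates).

0.017

After 'present': normaliser = 0.2·0.5000 + 0.15·0.2000 + 0.9·0.3000; P(genus P) ≈ 0.2500, P(genus Q) ≈ 0.0750, P(genus R) ≈ 0.6750
After 'present': normaliser = 0.2·0.2500 + 0.15·0.0750 + 0.9·0.6750; P(genus P) ≈ 0.0748, P(genus Q) ≈ 0.0168, P(genus R) ≈ 0.9084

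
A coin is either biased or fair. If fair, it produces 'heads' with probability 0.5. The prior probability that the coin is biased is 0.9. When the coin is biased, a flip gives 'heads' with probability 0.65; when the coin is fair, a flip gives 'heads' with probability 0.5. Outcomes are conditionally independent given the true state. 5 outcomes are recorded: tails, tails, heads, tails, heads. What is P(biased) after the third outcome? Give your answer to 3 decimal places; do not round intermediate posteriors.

Each posterior becomes the prior for the next update.
After 'tails': P(biased) = 0.35·0.9000 / (0.35·0.9000 + 0.5·0.1000) ≈ 0.8630
After 'tails': P(biased) = 0.35·0.8630 / (0.35·0.8630 + 0.5·0.1370) ≈ 0.8152
After 'heads': P(biased) = 0.65·0.8152 / (0.65·0.8152 + 0.5·0.1848) ≈ 0.8515

0.851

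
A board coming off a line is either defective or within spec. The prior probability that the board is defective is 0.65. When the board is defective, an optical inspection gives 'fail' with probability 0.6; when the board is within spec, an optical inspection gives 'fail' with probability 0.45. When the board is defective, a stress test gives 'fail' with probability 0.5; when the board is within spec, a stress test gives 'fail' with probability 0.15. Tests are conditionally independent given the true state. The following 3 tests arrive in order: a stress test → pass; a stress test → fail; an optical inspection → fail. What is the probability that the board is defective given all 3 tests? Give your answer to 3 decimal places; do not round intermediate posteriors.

0.829

After a stress test='pass': P(defective) = 0.5·0.6500 / (0.5·0.6500 + 0.85·0.3500) ≈ 0.5221
After a stress test='fail': P(defective) = 0.5·0.5221 / (0.5·0.5221 + 0.15·0.4779) ≈ 0.7846
After an optical inspection='fail': P(defective) = 0.6·0.7846 / (0.6·0.7846 + 0.45·0.2154) ≈ 0.8292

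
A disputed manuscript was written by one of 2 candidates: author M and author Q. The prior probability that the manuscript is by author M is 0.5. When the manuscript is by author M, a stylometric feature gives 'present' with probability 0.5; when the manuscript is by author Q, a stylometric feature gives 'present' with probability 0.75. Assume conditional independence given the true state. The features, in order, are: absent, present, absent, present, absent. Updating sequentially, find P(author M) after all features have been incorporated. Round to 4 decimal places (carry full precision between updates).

0.7805

Apply Bayes' rule sequentially, carrying P(author M) forward.
After 'absent': P(author M) = 0.5·0.5000 / (0.5·0.5000 + 0.25·0.5000) ≈ 0.6667
After 'present': P(author M) = 0.5·0.6667 / (0.5·0.6667 + 0.75·0.3333) ≈ 0.5714
After 'absent': P(author M) = 0.5·0.5714 / (0.5·0.5714 + 0.25·0.4286) ≈ 0.7273
After 'present': P(author M) = 0.5·0.7273 / (0.5·0.7273 + 0.75·0.2727) ≈ 0.6400
After 'absent': P(author M) = 0.5·0.6400 / (0.5·0.6400 + 0.25·0.3600) ≈ 0.7805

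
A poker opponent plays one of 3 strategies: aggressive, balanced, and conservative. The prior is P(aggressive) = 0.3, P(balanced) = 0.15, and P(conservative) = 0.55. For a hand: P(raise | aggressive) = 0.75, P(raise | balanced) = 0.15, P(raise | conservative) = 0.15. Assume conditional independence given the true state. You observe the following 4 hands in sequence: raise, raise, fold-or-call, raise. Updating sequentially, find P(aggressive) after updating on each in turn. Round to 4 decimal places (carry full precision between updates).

0.9403

Each posterior becomes the prior for the next update.
After 'raise': normaliser = 0.75·0.3000 + 0.15·0.1500 + 0.15·0.5500; P(aggressive) ≈ 0.6818, P(balanced) ≈ 0.0682, P(conservative) ≈ 0.2500
After 'raise': normaliser = 0.75·0.6818 + 0.15·0.0682 + 0.15·0.2500; P(aggressive) ≈ 0.9146, P(balanced) ≈ 0.0183, P(conservative) ≈ 0.0671
After 'fold-or-call': normaliser = 0.25·0.9146 + 0.85·0.0183 + 0.85·0.0671; P(aggressive) ≈ 0.7591, P(balanced) ≈ 0.0516, P(conservative) ≈ 0.1893
After 'raise': normaliser = 0.75·0.7591 + 0.15·0.0516 + 0.15·0.1893; P(aggressive) ≈ 0.9403, P(balanced) ≈ 0.0128, P(conservative) ≈ 0.0469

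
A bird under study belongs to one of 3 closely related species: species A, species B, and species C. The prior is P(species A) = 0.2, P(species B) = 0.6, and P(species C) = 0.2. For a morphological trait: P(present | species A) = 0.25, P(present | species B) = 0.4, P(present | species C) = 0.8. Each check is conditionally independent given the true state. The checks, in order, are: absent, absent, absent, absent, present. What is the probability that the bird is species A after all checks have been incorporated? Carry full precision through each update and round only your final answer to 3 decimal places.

After 'absent': normaliser = 0.75·0.2000 + 0.6·0.6000 + 0.2·0.2000; P(species A) ≈ 0.2727, P(species B) ≈ 0.6545, P(species C) ≈ 0.0727
After 'absent': normaliser = 0.75·0.2727 + 0.6·0.6545 + 0.2·0.0727; P(species A) ≈ 0.3343, P(species B) ≈ 0.6419, P(species C) ≈ 0.0238
After 'absent': normaliser = 0.75·0.3343 + 0.6·0.6419 + 0.2·0.0238; P(species A) ≈ 0.3914, P(species B) ≈ 0.6012, P(species C) ≈ 0.0074
After 'absent': normaliser = 0.75·0.3914 + 0.6·0.6012 + 0.2·0.0074; P(species A) ≈ 0.4477, P(species B) ≈ 0.5501, P(species C) ≈ 0.0023
After 'present': normaliser = 0.25·0.4477 + 0.4·0.5501 + 0.8·0.0023; P(species A) ≈ 0.3353, P(species B) ≈ 0.6593, P(species C) ≈ 0.0054

0.335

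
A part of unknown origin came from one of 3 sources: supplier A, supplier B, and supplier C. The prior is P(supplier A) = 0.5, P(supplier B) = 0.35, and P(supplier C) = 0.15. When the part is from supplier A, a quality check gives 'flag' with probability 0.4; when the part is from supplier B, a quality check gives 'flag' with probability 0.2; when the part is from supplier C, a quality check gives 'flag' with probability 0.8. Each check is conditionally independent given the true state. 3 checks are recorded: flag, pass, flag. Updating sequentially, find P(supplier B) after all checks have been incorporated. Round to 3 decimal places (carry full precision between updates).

Apply Bayes' rule sequentially, carrying P(supplier B) forward.
After 'flag': normaliser = 0.4·0.5000 + 0.2·0.3500 + 0.8·0.1500; P(supplier A) ≈ 0.5128, P(supplier B) ≈ 0.1795, P(supplier C) ≈ 0.3077
After 'pass': normaliser = 0.6·0.5128 + 0.8·0.1795 + 0.2·0.3077; P(supplier A) ≈ 0.6000, P(supplier B) ≈ 0.2800, P(supplier C) ≈ 0.1200
After 'flag': normaliser = 0.4·0.6000 + 0.2·0.2800 + 0.8·0.1200; P(supplier A) ≈ 0.6122, P(supplier B) ≈ 0.1429, P(supplier C) ≈ 0.2449

0.143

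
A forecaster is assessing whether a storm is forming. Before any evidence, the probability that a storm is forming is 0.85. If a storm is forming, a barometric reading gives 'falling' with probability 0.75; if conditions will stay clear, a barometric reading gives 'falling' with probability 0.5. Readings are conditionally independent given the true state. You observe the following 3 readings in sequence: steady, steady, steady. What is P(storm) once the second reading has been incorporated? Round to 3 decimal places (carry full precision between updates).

0.586

After 'steady': P(storm) = 0.25·0.8500 / (0.25·0.8500 + 0.5·0.1500) ≈ 0.7391
After 'steady': P(storm) = 0.25·0.7391 / (0.25·0.7391 + 0.5·0.2609) ≈ 0.5862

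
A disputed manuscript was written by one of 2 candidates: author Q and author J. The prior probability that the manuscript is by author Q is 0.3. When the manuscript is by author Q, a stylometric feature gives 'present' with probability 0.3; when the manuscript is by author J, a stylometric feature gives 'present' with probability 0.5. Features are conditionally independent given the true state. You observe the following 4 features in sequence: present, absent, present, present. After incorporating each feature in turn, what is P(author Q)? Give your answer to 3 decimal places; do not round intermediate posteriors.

Each posterior becomes the prior for the next update.
After 'present': P(author Q) = 0.3·0.3000 / (0.3·0.3000 + 0.5·0.7000) ≈ 0.2045
After 'absent': P(author Q) = 0.7·0.2045 / (0.7·0.2045 + 0.5·0.7955) ≈ 0.2647
After 'present': P(author Q) = 0.3·0.2647 / (0.3·0.2647 + 0.5·0.7353) ≈ 0.1776
After 'present': P(author Q) = 0.3·0.1776 / (0.3·0.1776 + 0.5·0.8224) ≈ 0.1147

0.115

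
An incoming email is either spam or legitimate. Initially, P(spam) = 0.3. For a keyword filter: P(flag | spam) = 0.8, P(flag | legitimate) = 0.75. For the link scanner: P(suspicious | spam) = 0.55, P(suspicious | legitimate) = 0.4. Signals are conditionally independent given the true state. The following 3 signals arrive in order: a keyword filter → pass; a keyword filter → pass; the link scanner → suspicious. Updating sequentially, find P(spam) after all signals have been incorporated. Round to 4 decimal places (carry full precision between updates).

After a keyword filter='pass': P(spam) = 0.2·0.3000 / (0.2·0.3000 + 0.25·0.7000) ≈ 0.2553
After a keyword filter='pass': P(spam) = 0.2·0.2553 / (0.2·0.2553 + 0.25·0.7447) ≈ 0.2152
After the link scanner='suspicious': P(spam) = 0.55·0.2152 / (0.55·0.2152 + 0.4·0.7848) ≈ 0.2739

0.2739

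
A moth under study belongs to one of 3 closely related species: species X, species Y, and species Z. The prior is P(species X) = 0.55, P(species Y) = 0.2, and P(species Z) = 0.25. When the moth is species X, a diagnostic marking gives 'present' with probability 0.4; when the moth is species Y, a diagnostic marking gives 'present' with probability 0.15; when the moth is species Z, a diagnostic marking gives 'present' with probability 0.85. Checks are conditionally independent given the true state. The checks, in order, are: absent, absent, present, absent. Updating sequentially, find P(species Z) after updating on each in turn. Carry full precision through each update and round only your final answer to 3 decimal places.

0.011

After 'absent': normaliser = 0.6·0.5500 + 0.85·0.2000 + 0.15·0.2500; P(species X) ≈ 0.6140, P(species Y) ≈ 0.3163, P(species Z) ≈ 0.0698
After 'absent': normaliser = 0.6·0.6140 + 0.85·0.3163 + 0.15·0.0698; P(species X) ≈ 0.5688, P(species Y) ≈ 0.4151, P(species Z) ≈ 0.0162
After 'present': normaliser = 0.4·0.5688 + 0.15·0.4151 + 0.85·0.0162; P(species X) ≈ 0.7496, P(species Y) ≈ 0.2051, P(species Z) ≈ 0.0453
After 'absent': normaliser = 0.6·0.7496 + 0.85·0.2051 + 0.15·0.0453; P(species X) ≈ 0.7129, P(species Y) ≈ 0.2764, P(species Z) ≈ 0.0108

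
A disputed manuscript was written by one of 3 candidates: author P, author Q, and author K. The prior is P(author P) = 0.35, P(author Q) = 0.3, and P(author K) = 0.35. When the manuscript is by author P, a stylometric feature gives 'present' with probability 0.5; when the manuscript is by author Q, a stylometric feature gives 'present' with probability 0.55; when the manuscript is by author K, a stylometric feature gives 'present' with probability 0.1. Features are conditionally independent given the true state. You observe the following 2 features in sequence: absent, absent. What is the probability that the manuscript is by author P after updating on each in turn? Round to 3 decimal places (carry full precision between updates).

After 'absent': normaliser = 0.5·0.3500 + 0.45·0.3000 + 0.9·0.3500; P(author P) ≈ 0.2800, P(author Q) ≈ 0.2160, P(author K) ≈ 0.5040
After 'absent': normaliser = 0.5·0.2800 + 0.45·0.2160 + 0.9·0.5040; P(author P) ≈ 0.2027, P(author Q) ≈ 0.1407, P(author K) ≈ 0.6566

0.203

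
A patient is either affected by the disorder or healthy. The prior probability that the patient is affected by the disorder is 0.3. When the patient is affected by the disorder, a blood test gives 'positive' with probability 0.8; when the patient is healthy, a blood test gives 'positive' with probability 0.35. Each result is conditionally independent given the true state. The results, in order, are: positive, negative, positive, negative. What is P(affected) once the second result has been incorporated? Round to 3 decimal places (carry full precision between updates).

After 'positive': P(affected) = 0.8·0.3000 / (0.8·0.3000 + 0.35·0.7000) ≈ 0.4948
After 'negative': P(affected) = 0.2·0.4948 / (0.2·0.4948 + 0.65·0.5052) ≈ 0.2316

0.232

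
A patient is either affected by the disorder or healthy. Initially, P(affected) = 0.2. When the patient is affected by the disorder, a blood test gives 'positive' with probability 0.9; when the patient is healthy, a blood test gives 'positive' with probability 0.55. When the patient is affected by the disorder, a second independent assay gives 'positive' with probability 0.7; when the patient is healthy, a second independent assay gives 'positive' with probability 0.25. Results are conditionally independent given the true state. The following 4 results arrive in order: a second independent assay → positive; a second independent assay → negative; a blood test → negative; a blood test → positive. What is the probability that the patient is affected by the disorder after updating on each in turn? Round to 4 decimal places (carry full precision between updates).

After a second independent assay='positive': P(affected) = 0.7·0.2000 / (0.7·0.2000 + 0.25·0.8000) ≈ 0.4118
After a second independent assay='negative': P(affected) = 0.3·0.4118 / (0.3·0.4118 + 0.75·0.5882) ≈ 0.2188
After a blood test='negative': P(affected) = 0.1·0.2188 / (0.1·0.2188 + 0.45·0.7812) ≈ 0.0586
After a blood test='positive': P(affected) = 0.9·0.0586 / (0.9·0.0586 + 0.55·0.9414) ≈ 0.0924

0.0924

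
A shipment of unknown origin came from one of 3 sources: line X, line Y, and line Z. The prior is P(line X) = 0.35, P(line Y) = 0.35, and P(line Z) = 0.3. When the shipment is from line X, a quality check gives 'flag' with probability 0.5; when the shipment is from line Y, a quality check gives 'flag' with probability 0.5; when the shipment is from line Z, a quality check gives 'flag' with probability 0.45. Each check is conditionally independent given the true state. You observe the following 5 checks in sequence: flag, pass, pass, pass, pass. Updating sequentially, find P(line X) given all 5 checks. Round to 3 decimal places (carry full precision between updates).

0.320

Each posterior becomes the prior for the next update.
After 'flag': normaliser = 0.5·0.3500 + 0.5·0.3500 + 0.45·0.3000; P(line X) ≈ 0.3608, P(line Y) ≈ 0.3608, P(line Z) ≈ 0.2784
After 'pass': normaliser = 0.5·0.3608 + 0.5·0.3608 + 0.55·0.2784; P(line X) ≈ 0.3511, P(line Y) ≈ 0.3511, P(line Z) ≈ 0.2979
After 'pass': normaliser = 0.5·0.3511 + 0.5·0.3511 + 0.55·0.2979; P(line X) ≈ 0.3409, P(line Y) ≈ 0.3409, P(line Z) ≈ 0.3182
After 'pass': normaliser = 0.5·0.3409 + 0.5·0.3409 + 0.55·0.3182; P(line X) ≈ 0.3304, P(line Y) ≈ 0.3304, P(line Z) ≈ 0.3392
After 'pass': normaliser = 0.5·0.3304 + 0.5·0.3304 + 0.55·0.3392; P(line X) ≈ 0.3195, P(line Y) ≈ 0.3195, P(line Z) ≈ 0.3609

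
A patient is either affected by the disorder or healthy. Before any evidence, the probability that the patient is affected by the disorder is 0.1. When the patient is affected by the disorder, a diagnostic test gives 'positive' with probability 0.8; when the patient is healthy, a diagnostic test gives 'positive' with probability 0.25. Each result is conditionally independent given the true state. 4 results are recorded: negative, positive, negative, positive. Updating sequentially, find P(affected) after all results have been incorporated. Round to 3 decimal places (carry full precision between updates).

0.075

Each posterior becomes the prior for the next update.
After 'negative': P(affected) = 0.2·0.1000 / (0.2·0.1000 + 0.75·0.9000) ≈ 0.0288
After 'positive': P(affected) = 0.8·0.0288 / (0.8·0.0288 + 0.25·0.9712) ≈ 0.0866
After 'negative': P(affected) = 0.2·0.0866 / (0.2·0.0866 + 0.75·0.9134) ≈ 0.0247
After 'positive': P(affected) = 0.8·0.0247 / (0.8·0.0247 + 0.25·0.9753) ≈ 0.0749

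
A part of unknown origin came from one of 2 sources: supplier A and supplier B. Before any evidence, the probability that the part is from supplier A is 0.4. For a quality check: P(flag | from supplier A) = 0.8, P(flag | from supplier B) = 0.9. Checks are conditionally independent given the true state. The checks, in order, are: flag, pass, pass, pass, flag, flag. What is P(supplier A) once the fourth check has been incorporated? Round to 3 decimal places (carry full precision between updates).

0.826

Apply Bayes' rule sequentially, carrying P(supplier A) forward.
After 'flag': P(supplier A) = 0.8·0.4000 / (0.8·0.4000 + 0.9·0.6000) ≈ 0.3721
After 'pass': P(supplier A) = 0.2·0.3721 / (0.2·0.3721 + 0.1·0.6279) ≈ 0.5424
After 'pass': P(supplier A) = 0.2·0.5424 / (0.2·0.5424 + 0.1·0.4576) ≈ 0.7033
After 'pass': P(supplier A) = 0.2·0.7033 / (0.2·0.7033 + 0.1·0.2967) ≈ 0.8258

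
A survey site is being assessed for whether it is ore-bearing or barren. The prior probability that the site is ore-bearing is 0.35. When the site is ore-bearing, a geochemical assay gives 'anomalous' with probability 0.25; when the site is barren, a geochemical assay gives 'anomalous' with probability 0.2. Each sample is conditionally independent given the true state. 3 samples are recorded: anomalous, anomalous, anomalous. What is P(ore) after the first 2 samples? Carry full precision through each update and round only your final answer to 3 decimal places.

After 'anomalous': P(ore) = 0.25·0.3500 / (0.25·0.3500 + 0.2·0.6500) ≈ 0.4023
After 'anomalous': P(ore) = 0.25·0.4023 / (0.25·0.4023 + 0.2·0.5977) ≈ 0.4569

0.457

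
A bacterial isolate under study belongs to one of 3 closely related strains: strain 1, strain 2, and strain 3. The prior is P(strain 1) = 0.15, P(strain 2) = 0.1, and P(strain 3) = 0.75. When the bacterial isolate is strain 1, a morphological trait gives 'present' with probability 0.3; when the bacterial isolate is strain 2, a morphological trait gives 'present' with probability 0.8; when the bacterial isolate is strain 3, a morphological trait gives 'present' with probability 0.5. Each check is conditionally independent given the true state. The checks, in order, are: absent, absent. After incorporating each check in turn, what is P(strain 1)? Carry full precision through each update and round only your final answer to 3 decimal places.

0.277

After 'absent': normaliser = 0.7·0.1500 + 0.2·0.1000 + 0.5·0.7500; P(strain 1) ≈ 0.2100, P(strain 2) ≈ 0.0400, P(strain 3) ≈ 0.7500
After 'absent': normaliser = 0.7·0.2100 + 0.2·0.0400 + 0.5·0.7500; P(strain 1) ≈ 0.2774, P(strain 2) ≈ 0.0151, P(strain 3) ≈ 0.7075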